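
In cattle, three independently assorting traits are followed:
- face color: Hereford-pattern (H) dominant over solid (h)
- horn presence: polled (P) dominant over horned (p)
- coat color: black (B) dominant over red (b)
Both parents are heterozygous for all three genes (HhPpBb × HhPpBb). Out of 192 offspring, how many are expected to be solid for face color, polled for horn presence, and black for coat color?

Trihybrid cross: HhPpBb × HhPpBb
Each trait segregates independently with a 3:1 phenotypic ratio, so each gene contributes 3/4 (dominant) or 1/4 (recessive).
Target: solid (face color), polled (horn presence), black (coat color)
Probability = product of independent per-trait probabilities
= 1/4 × 3/4 × 3/4 = 9/64
Expected count = 9/64 × 192 = 27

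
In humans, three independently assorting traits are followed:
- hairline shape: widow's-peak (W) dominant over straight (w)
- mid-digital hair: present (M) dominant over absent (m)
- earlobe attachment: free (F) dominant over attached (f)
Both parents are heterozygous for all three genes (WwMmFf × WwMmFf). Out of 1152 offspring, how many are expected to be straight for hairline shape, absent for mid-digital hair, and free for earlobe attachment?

Trihybrid cross: WwMmFf × WwMmFf
Each trait segregates independently with a 3:1 phenotypic ratio, so each gene contributes 3/4 (dominant) or 1/4 (recessive).
Target: straight (hairline shape), absent (mid-digital hair), free (earlobe attachment)
Probability = product of independent per-trait probabilities
= 1/4 × 1/4 × 3/4 = 3/64
Expected count = 3/64 × 1152 = 54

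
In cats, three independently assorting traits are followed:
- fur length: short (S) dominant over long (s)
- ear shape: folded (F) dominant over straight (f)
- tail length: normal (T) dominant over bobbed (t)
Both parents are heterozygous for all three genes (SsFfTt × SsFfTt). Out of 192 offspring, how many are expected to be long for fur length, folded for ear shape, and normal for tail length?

Trihybrid cross: SsFfTt × SsFfTt
Each trait segregates independently with a 3:1 phenotypic ratio, so each gene contributes 3/4 (dominant) or 1/4 (recessive).
Target: long (fur length), folded (ear shape), normal (tail length)
Probability = product of independent per-trait probabilities
= 1/4 × 3/4 × 3/4 = 9/64
Expected count = 9/64 × 192 = 27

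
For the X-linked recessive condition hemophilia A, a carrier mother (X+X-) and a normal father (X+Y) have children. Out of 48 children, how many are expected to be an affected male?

Cross: X+X- × X+Y
Offspring: 1 X+X+, 1 X+Y, 1 X+X-, 1 X-Y
Probability of an affected male: 1/4
Expected count = 1/4 × 48 = 12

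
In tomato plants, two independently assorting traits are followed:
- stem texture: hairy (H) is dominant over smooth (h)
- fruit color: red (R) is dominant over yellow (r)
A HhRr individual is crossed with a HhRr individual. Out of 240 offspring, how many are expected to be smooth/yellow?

Dihybrid cross HhRr × HhRr — consider each gene separately:
stem texture: Hh × Hh → 1 HH, 2 Hh, 1 hh → 3 H_ : 1 hh (out of 4)
fruit color: Rr × Rr → 1 RR, 2 Rr, 1 rr → 3 R_ : 1 rr (out of 4)
Combine (counts out of 4 × 4 = 16): hairy/red (H_R_) = 3×3 = 9; hairy/yellow (H_rr) = 3×1 = 3; smooth/red (hhR_) = 1×3 = 3; smooth/yellow (hhrr) = 1×1 = 1
Phenotype counts (out of 16): 9 hairy/red, 3 hairy/yellow, 3 smooth/red, 1 smooth/yellow
smooth/yellow: 1 out of 16 → fraction 1/16
Expected count = 1/16 × 240 = 15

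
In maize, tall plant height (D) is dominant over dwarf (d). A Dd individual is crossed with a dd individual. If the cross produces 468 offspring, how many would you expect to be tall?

Punnett square for Dd × dd:
Offspring genotypes: 2 Dd, 2 dd
tall: 2, dwarf: 2
tall: 2 out of 4 → fraction 1/2
Expected count = 1/2 × 468 = 234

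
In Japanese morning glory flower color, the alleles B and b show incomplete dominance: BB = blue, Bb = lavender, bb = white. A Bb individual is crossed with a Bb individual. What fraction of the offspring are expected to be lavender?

Punnett square for Bb × Bb:
Offspring genotypes: 1 BB, 2 Bb, 1 bb
Phenotype counts: 1 blue, 2 lavender, 1 white
lavender: 2 out of 4
Probability: 2/4 = 1/2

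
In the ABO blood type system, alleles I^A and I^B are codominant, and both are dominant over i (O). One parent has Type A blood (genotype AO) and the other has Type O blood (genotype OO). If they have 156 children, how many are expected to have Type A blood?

Cross: AO × OO
Possible offspring genotypes: 2 AO, 2 OO
Blood type counts: 2 Type A, 2 Type O
Probability of Type A: 2/4 = 1/2
Expected count = 1/2 × 156 = 78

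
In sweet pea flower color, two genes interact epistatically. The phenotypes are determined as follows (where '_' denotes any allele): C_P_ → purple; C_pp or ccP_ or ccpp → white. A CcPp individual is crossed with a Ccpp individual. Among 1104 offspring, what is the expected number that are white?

Cross: CcPp × Ccpp — consider each gene separately:
C gene: Cc × Cc → 1 CC, 2 Cc, 1 cc → 3 C_ : 1 cc (out of 4)
P gene: Pp × pp → 2 Pp, 2 pp → 2 P_ : 2 pp (out of 4)
Genotype classes (out of 4 × 4 = 16): C_P_ = 3×2 = 6; C_pp = 3×2 = 6; ccP_ = 1×2 = 2; ccpp = 1×2 = 2
Apply the phenotype rules: C_P_ (6) → purple; C_pp (6) + ccP_ (2) + ccpp (2) → white
Phenotype counts (out of 16): 6 purple, 10 white
white: 10 out of 16 → fraction 5/8
Expected count = 5/8 × 1104 = 690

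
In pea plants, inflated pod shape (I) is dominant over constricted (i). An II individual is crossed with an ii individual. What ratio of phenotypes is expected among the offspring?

Punnett square for II × ii:
Offspring genotypes: 4 Ii
inflated: 4, constricted: 0
Ratio: all inflated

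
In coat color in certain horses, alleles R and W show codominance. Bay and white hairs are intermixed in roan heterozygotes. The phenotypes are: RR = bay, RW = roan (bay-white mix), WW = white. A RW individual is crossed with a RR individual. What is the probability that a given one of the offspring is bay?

Punnett square for RW × RR:
Offspring genotypes: 2 RR, 2 RW
Phenotype counts: 2 bay, 2 roan (bay-white mix)
bay: 2 out of 4
Probability: 2/4 = 1/2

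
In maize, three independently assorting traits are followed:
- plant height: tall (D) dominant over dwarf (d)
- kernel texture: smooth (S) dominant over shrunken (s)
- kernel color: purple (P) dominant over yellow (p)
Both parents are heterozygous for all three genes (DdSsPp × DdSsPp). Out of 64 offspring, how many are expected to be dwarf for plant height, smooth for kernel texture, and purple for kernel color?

Trihybrid cross: DdSsPp × DdSsPp
Each trait segregates independently with a 3:1 phenotypic ratio, so each gene contributes 3/4 (dominant) or 1/4 (recessive).
Target: dwarf (plant height), smooth (kernel texture), purple (kernel color)
Probability = product of independent per-trait probabilities
= 1/4 × 3/4 × 3/4 = 9/64
Expected count = 9/64 × 64 = 9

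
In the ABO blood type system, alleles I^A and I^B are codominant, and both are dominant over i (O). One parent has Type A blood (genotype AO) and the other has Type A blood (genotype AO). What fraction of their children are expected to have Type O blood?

Cross: AO × AO
Possible offspring genotypes: 1 AA, 2 AO, 1 OO
Blood type counts: 3 Type A, 1 Type O
Probability of Type O: 1/4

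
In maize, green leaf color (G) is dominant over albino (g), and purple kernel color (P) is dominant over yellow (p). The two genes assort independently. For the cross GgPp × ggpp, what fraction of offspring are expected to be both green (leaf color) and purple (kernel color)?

Dihybrid cross GgPp × ggpp — consider each gene separately:
leaf color: Gg × gg → 2 Gg, 2 gg → 2 G_ : 2 gg (out of 4)
kernel color: Pp × pp → 2 Pp, 2 pp → 2 P_ : 2 pp (out of 4)
Looking for: green (G_) and purple (P_)
P(green) = 2/4, P(purple) = 2/4
P(both) = 2/4 × 2/4 = 4/16 = 1/4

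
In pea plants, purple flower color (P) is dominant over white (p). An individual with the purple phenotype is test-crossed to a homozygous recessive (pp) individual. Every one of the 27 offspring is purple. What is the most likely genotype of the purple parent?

Test cross: ? × pp
All offspring are purple.
If the unknown parent were heterozygous (Pp), about half of 27 offspring would be white; none are. The unknown parent is most likely homozygous dominant (PP).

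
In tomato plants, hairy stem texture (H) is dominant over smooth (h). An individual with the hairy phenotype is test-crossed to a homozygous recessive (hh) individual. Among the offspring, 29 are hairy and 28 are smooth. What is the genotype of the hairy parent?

Test cross: ? × hh
Offspring: 29 hairy, 28 smooth — approximately 1:1.
A 1:1 ratio in a test cross indicates the unknown parent is heterozygous (Hh).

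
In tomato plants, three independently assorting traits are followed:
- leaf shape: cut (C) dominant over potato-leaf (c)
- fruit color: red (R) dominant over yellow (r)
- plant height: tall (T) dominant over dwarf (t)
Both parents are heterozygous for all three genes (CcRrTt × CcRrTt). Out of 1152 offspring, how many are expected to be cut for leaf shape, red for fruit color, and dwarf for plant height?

Trihybrid cross: CcRrTt × CcRrTt
Each trait segregates independently with a 3:1 phenotypic ratio, so each gene contributes 3/4 (dominant) or 1/4 (recessive).
Target: cut (leaf shape), red (fruit color), dwarf (plant height)
Probability = product of independent per-trait probabilities
= 3/4 × 3/4 × 1/4 = 9/64
Expected count = 9/64 × 1152 = 162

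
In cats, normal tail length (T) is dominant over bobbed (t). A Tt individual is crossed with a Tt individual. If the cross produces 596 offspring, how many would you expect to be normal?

Punnett square for Tt × Tt:
Offspring genotypes: 1 TT, 2 Tt, 1 tt
normal: 3, bobbed: 1
normal: 3 out of 4 → fraction 3/4
Expected count = 3/4 × 596 = 447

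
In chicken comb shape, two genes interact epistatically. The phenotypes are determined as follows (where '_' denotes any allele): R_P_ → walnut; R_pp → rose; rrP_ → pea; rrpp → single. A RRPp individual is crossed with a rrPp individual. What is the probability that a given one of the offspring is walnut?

Cross: RRPp × rrPp — consider each gene separately:
R gene: RR × rr → 4 Rr → 4 R_ (out of 4)
P gene: Pp × Pp → 1 PP, 2 Pp, 1 pp → 3 P_ : 1 pp (out of 4)
Genotype classes (out of 4 × 4 = 16): R_P_ = 4×3 = 12; R_pp = 4×1 = 4
Apply the phenotype rules: R_P_ (12) → walnut; R_pp (4) → rose
Phenotype counts (out of 16): 12 walnut, 4 rose
walnut: 12 out of 16
Probability: 12/16 = 3/4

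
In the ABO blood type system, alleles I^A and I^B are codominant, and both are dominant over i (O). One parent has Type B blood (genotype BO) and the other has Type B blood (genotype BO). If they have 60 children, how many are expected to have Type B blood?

Cross: BO × BO
Possible offspring genotypes: 1 BB, 2 BO, 1 OO
Blood type counts: 3 Type B, 1 Type O
Probability of Type B: 3/4
Expected count = 3/4 × 60 = 45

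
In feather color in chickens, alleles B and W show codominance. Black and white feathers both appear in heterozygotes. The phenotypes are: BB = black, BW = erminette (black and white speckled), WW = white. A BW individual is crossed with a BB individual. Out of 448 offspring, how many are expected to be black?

Punnett square for BW × BB:
Offspring genotypes: 2 BB, 2 BW
Phenotype counts: 2 black, 2 erminette (black and white speckled)
black: 2 out of 4 → fraction 1/2
Expected count = 1/2 × 448 = 224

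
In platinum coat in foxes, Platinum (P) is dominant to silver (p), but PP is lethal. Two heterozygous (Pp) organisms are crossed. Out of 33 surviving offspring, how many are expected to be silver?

Cross: Pp × Pp
Punnett square offspring (before lethality): 1 PP, 2 Pp, 1 pp
The PP genotype is lethal (embryos die); surviving offspring: 2 Pp, 1 pp
silver: 1 out of 3 → fraction 1/3
Expected count = 1/3 × 33 = 11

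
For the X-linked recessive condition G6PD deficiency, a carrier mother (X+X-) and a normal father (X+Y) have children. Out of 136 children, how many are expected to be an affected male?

Cross: X+X- × X+Y
Offspring: 1 X+X+, 1 X+Y, 1 X+X-, 1 X-Y
Probability of an affected male: 1/4
Expected count = 1/4 × 136 = 34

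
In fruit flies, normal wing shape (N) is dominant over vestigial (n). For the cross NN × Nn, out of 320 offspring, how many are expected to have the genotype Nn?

Punnett square for NN × Nn:
Offspring genotypes: 2 NN, 2 Nn
Total offspring: 4
Count with target: 2
Probability: 2/4 = 1/2
Expected count = 1/2 × 320 = 160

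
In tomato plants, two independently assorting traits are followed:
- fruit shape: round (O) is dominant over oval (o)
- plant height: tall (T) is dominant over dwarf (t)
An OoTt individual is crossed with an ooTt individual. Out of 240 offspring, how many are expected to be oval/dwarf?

Dihybrid cross OoTt × ooTt — consider each gene separately:
fruit shape: Oo × oo → 2 Oo, 2 oo → 2 O_ : 2 oo (out of 4)
plant height: Tt × Tt → 1 TT, 2 Tt, 1 tt → 3 T_ : 1 tt (out of 4)
Combine (counts out of 4 × 4 = 16): round/tall (O_T_) = 2×3 = 6; round/dwarf (O_tt) = 2×1 = 2; oval/tall (ooT_) = 2×3 = 6; oval/dwarf (oott) = 2×1 = 2
Phenotype counts (out of 16): 6 round/tall, 2 round/dwarf, 6 oval/tall, 2 oval/dwarf
oval/dwarf: 2 out of 16 → fraction 1/8
Expected count = 1/8 × 240 = 30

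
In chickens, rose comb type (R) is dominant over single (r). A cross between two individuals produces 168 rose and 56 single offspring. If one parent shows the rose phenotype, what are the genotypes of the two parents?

Observed offspring: 168 rose, 56 single
The observed ratio simplifies to 3:1. Single (rr) offspring appear, so each parent must contribute one r allele. The parent stated to show rose carries R, so it is Rr. The other parent is then either Rr or rr: Rr × rr would give a 1:1 split, whereas Rr × Rr gives 3:1 — matching the data. So both parents are heterozygous (Rr × Rr).
Parent genotypes: Rr × Rr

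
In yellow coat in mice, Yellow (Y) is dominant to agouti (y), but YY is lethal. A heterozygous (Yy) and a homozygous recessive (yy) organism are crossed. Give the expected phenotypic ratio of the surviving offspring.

Cross: Yy × yy
Punnett square offspring (before lethality): 2 Yy, 2 yy
No YY offspring are produced in this cross.
Ratio: 1 yellow : 1 agouti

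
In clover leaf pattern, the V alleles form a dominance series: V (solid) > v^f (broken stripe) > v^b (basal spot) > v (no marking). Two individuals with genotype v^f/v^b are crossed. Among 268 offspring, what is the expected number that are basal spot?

Cross: v^f/v^b × v^f/v^b
Allele dominance: V > v^f > v^b > v
Offspring genotypes: 1 v^f/v^f, 2 v^f/v^b, 1 v^b/v^b
Phenotype counts: 3 broken stripe, 1 basal spot
basal spot: 1 out of 4 → fraction 1/4
Expected count = 1/4 × 268 = 67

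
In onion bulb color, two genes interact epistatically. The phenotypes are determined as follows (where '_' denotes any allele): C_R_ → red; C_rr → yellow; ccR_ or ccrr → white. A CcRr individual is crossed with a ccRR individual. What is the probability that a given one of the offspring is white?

Cross: CcRr × ccRR — consider each gene separately:
C gene: Cc × cc → 2 Cc, 2 cc → 2 C_ : 2 cc (out of 4)
R gene: Rr × RR → 2 RR, 2 Rr → 4 R_ (out of 4)
Genotype classes (out of 4 × 4 = 16): C_R_ = 2×4 = 8; ccR_ = 2×4 = 8
Apply the phenotype rules: C_R_ (8) → red; ccR_ (8) → white
Phenotype counts (out of 16): 8 red, 8 white
white: 8 out of 16
Probability: 8/16 = 1/2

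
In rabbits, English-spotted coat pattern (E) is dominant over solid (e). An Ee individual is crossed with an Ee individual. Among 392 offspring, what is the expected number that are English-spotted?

Punnett square for Ee × Ee:
Offspring genotypes: 1 EE, 2 Ee, 1 ee
English-spotted: 3, solid: 1
English-spotted: 3 out of 4 → fraction 3/4
Expected count = 3/4 × 392 = 294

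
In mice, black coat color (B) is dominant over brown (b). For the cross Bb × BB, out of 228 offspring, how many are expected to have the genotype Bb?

Punnett square for Bb × BB:
Offspring genotypes: 2 BB, 2 Bb
Total offspring: 4
Count with target: 2
Probability: 2/4 = 1/2
Expected count = 1/2 × 228 = 114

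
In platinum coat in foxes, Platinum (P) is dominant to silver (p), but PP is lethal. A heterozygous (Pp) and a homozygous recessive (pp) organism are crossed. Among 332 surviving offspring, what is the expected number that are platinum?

Cross: Pp × pp
Punnett square offspring (before lethality): 2 Pp, 2 pp
No PP offspring are produced in this cross.
platinum: 2 out of 4 → fraction 1/2
Expected count = 1/2 × 332 = 166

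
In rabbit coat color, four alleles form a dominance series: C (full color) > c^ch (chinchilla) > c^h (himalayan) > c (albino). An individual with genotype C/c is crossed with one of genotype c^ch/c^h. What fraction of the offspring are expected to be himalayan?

Cross: C/c × c^ch/c^h
Allele dominance: C > c^ch > c^h > c
Offspring genotypes: 1 C/c^ch, 1 C/c^h, 1 c^ch/c, 1 c^h/c
Phenotype counts: 2 full color, 1 chinchilla, 1 himalayan
himalayan: 1 out of 4
Probability: 1/4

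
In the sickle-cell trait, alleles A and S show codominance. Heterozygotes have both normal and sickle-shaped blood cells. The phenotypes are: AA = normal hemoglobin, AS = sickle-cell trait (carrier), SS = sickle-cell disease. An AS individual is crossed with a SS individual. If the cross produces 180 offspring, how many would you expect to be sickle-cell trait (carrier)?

Punnett square for AS × SS:
Offspring genotypes: 2 AS, 2 SS
Phenotype counts: 2 sickle-cell trait (carrier), 2 sickle-cell disease
sickle-cell trait (carrier): 2 out of 4 → fraction 1/2
Expected count = 1/2 × 180 = 90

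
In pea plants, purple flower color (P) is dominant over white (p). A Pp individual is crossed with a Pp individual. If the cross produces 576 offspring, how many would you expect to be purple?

Punnett square for Pp × Pp:
Offspring genotypes: 1 PP, 2 Pp, 1 pp
purple: 3, white: 1
purple: 3 out of 4 → fraction 3/4
Expected count = 3/4 × 576 = 432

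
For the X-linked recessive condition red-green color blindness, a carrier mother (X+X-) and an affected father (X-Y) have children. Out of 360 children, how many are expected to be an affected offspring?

Cross: X+X- × X-Y
Offspring: 1 X+X-, 1 X+Y, 1 X-X-, 1 X-Y
Probability of an affected offspring: 2/4 = 1/2
Expected count = 1/2 × 360 = 180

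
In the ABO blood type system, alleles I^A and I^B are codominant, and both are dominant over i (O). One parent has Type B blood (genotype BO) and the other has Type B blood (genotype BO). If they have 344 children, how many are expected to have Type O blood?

Cross: BO × BO
Possible offspring genotypes: 1 BB, 2 BO, 1 OO
Blood type counts: 3 Type B, 1 Type O
Probability of Type O: 1/4
Expected count = 1/4 × 344 = 86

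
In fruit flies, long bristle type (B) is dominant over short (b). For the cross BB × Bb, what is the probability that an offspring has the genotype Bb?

Punnett square for BB × Bb:
Offspring genotypes: 2 BB, 2 Bb
Total offspring: 4
Count with target: 2
Probability: 2/4 = 1/2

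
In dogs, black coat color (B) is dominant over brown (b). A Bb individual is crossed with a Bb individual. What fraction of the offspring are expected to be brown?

Punnett square for Bb × Bb:
Offspring genotypes: 1 BB, 2 Bb, 1 bb
black: 3, brown: 1
brown: 1 out of 4
Probability: 1/4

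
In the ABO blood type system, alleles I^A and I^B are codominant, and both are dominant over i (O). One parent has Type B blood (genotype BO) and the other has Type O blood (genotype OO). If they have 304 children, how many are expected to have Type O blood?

Cross: BO × OO
Possible offspring genotypes: 2 BO, 2 OO
Blood type counts: 2 Type B, 2 Type O
Probability of Type O: 2/4 = 1/2
Expected count = 1/2 × 304 = 152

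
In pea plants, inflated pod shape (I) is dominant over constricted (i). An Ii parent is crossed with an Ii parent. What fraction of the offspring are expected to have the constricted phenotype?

Punnett square for Ii × Ii:
Offspring genotypes: 1 II, 2 Ii, 1 ii
Total offspring: 4
Count with target: 1
Probability: 1/4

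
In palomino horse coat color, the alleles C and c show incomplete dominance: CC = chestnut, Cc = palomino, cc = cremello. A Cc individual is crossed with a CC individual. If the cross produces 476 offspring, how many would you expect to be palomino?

Punnett square for Cc × CC:
Offspring genotypes: 2 CC, 2 Cc
Phenotype counts: 2 chestnut, 2 palomino
palomino: 2 out of 4 → fraction 1/2
Expected count = 1/2 × 476 = 238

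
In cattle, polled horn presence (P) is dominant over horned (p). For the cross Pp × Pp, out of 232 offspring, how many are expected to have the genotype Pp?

Punnett square for Pp × Pp:
Offspring genotypes: 1 PP, 2 Pp, 1 pp
Total offspring: 4
Count with target: 2
Probability: 2/4 = 1/2
Expected count = 1/2 × 232 = 116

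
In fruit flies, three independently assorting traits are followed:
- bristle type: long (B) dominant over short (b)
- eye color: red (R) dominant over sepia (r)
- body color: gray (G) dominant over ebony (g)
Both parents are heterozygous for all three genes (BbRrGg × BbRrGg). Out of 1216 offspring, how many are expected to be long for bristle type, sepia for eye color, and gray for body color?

Trihybrid cross: BbRrGg × BbRrGg
Each trait segregates independently with a 3:1 phenotypic ratio, so each gene contributes 3/4 (dominant) or 1/4 (recessive).
Target: long (bristle type), sepia (eye color), gray (body color)
Probability = product of independent per-trait probabilities
= 3/4 × 1/4 × 3/4 = 9/64
Expected count = 9/64 × 1216 = 171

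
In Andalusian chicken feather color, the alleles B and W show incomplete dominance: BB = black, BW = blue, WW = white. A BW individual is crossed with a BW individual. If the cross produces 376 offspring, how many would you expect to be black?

Punnett square for BW × BW:
Offspring genotypes: 1 BB, 2 BW, 1 WW
Phenotype counts: 1 black, 2 blue, 1 white
black: 1 out of 4 → fraction 1/4
Expected count = 1/4 × 376 = 94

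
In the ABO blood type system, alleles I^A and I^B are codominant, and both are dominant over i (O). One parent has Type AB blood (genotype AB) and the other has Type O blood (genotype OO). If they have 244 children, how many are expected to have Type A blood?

Cross: AB × OO
Possible offspring genotypes: 2 AO, 2 BO
Blood type counts: 2 Type A, 2 Type B
Probability of Type A: 2/4 = 1/2
Expected count = 1/2 × 244 = 122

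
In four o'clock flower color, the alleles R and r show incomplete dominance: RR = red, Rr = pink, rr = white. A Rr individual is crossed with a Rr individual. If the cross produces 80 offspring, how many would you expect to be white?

Punnett square for Rr × Rr:
Offspring genotypes: 1 RR, 2 Rr, 1 rr
Phenotype counts: 1 red, 2 pink, 1 white
white: 1 out of 4 → fraction 1/4
Expected count = 1/4 × 80 = 20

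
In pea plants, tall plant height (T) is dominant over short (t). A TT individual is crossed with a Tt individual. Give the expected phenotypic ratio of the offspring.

Punnett square for TT × Tt:
Offspring genotypes: 2 TT, 2 Tt
tall: 4, short: 0
Ratio: all tall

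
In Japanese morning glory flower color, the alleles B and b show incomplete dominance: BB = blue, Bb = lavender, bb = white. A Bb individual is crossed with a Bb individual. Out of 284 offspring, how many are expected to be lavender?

Punnett square for Bb × Bb:
Offspring genotypes: 1 BB, 2 Bb, 1 bb
Phenotype counts: 1 blue, 2 lavender, 1 white
lavender: 2 out of 4 → fraction 1/2
Expected count = 1/2 × 284 = 142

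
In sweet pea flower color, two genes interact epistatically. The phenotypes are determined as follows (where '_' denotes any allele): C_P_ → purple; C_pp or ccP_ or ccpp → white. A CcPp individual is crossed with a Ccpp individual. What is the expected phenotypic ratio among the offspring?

Cross: CcPp × Ccpp — consider each gene separately:
C gene: Cc × Cc → 1 CC, 2 Cc, 1 cc → 3 C_ : 1 cc (out of 4)
P gene: Pp × pp → 2 Pp, 2 pp → 2 P_ : 2 pp (out of 4)
Genotype classes (out of 4 × 4 = 16): C_P_ = 3×2 = 6; C_pp = 3×2 = 6; ccP_ = 1×2 = 2; ccpp = 1×2 = 2
Apply the phenotype rules: C_P_ (6) → purple; C_pp (6) + ccP_ (2) + ccpp (2) → white
Phenotype counts (out of 16): 6 purple, 10 white
Ratio: 3 purple : 5 white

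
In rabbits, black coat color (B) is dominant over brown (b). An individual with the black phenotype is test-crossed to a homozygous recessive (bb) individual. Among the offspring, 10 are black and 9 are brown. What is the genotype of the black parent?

Test cross: ? × bb
Offspring: 10 black, 9 brown — approximately 1:1.
A 1:1 ratio in a test cross indicates the unknown parent is heterozygous (Bb).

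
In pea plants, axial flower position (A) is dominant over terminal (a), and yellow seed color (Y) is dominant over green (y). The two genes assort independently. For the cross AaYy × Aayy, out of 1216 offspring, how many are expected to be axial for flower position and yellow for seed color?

Dihybrid cross AaYy × Aayy — consider each gene separately:
flower position: Aa × Aa → 1 AA, 2 Aa, 1 aa → 3 A_ : 1 aa (out of 4)
seed color: Yy × yy → 2 Yy, 2 yy → 2 Y_ : 2 yy (out of 4)
Looking for: axial (A_) and yellow (Y_)
P(axial) = 3/4, P(yellow) = 2/4
P(both) = 3/4 × 2/4 = 6/16 = 3/8
Expected count = 3/8 × 1216 = 456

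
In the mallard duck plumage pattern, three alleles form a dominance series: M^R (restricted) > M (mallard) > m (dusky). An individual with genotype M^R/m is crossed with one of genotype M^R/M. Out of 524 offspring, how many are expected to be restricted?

Cross: M^R/m × M^R/M
Allele dominance: M^R > M > m
Offspring genotypes: 1 M^R/M^R, 1 M^R/M, 1 M^R/m, 1 M/m
Phenotype counts: 3 restricted, 1 mallard
restricted: 3 out of 4 → fraction 3/4
Expected count = 3/4 × 524 = 393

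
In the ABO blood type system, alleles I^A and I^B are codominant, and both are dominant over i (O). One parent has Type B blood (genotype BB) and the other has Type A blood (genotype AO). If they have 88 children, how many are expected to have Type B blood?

Cross: BB × AO
Possible offspring genotypes: 2 AB, 2 BO
Blood type counts: 2 Type AB, 2 Type B
Probability of Type B: 2/4 = 1/2
Expected count = 1/2 × 88 = 44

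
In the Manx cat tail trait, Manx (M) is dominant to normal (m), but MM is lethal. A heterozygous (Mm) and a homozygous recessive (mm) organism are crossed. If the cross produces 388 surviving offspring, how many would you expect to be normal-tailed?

Cross: Mm × mm
Punnett square offspring (before lethality): 2 Mm, 2 mm
No MM offspring are produced in this cross.
normal-tailed: 2 out of 4 → fraction 1/2
Expected count = 1/2 × 388 = 194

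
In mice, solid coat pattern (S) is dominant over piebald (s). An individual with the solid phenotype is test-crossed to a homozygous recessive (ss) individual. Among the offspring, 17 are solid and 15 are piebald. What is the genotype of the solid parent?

Test cross: ? × ss
Offspring: 17 solid, 15 piebald — approximately 1:1.
A 1:1 ratio in a test cross indicates the unknown parent is heterozygous (Ss).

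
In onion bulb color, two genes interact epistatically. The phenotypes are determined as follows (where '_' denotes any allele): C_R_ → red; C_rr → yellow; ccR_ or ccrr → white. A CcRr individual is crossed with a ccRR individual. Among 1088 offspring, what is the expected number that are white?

Cross: CcRr × ccRR — consider each gene separately:
C gene: Cc × cc → 2 Cc, 2 cc → 2 C_ : 2 cc (out of 4)
R gene: Rr × RR → 2 RR, 2 Rr → 4 R_ (out of 4)
Genotype classes (out of 4 × 4 = 16): C_R_ = 2×4 = 8; ccR_ = 2×4 = 8
Apply the phenotype rules: C_R_ (8) → red; ccR_ (8) → white
Phenotype counts (out of 16): 8 red, 8 white
white: 8 out of 16 → fraction 1/2
Expected count = 1/2 × 1088 = 544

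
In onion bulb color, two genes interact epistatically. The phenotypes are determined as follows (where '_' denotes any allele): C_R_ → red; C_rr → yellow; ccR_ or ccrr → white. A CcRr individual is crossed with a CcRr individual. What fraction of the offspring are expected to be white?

Cross: CcRr × CcRr — consider each gene separately:
C gene: Cc × Cc → 1 CC, 2 Cc, 1 cc → 3 C_ : 1 cc (out of 4)
R gene: Rr × Rr → 1 RR, 2 Rr, 1 rr → 3 R_ : 1 rr (out of 4)
Genotype classes (out of 4 × 4 = 16): C_R_ = 3×3 = 9; C_rr = 3×1 = 3; ccR_ = 1×3 = 3; ccrr = 1×1 = 1
Apply the phenotype rules: C_R_ (9) → red; C_rr (3) → yellow; ccR_ (3) + ccrr (1) → white
Phenotype counts (out of 16): 9 red, 3 yellow, 4 white
white: 4 out of 16
Probability: 4/16 = 1/4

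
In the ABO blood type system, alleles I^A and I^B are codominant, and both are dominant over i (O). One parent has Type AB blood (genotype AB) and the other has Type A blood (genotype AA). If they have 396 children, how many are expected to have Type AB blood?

Cross: AB × AA
Possible offspring genotypes: 2 AA, 2 AB
Blood type counts: 2 Type A, 2 Type AB
Probability of Type AB: 2/4 = 1/2
Expected count = 1/2 × 396 = 198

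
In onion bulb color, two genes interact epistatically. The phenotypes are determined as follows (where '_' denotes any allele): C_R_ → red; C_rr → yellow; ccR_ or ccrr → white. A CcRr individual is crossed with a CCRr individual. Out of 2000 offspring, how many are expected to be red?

Cross: CcRr × CCRr — consider each gene separately:
C gene: Cc × CC → 2 CC, 2 Cc → 4 C_ (out of 4)
R gene: Rr × Rr → 1 RR, 2 Rr, 1 rr → 3 R_ : 1 rr (out of 4)
Genotype classes (out of 4 × 4 = 16): C_R_ = 4×3 = 12; C_rr = 4×1 = 4
Apply the phenotype rules: C_R_ (12) → red; C_rr (4) → yellow
Phenotype counts (out of 16): 12 red, 4 yellow
red: 12 out of 16 → fraction 3/4
Expected count = 3/4 × 2000 = 1500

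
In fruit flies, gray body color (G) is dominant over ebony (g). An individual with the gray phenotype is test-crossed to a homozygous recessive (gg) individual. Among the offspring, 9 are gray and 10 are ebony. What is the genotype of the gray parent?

Test cross: ? × gg
Offspring: 9 gray, 10 ebony — approximately 1:1.
A 1:1 ratio in a test cross indicates the unknown parent is heterozygous (Gg).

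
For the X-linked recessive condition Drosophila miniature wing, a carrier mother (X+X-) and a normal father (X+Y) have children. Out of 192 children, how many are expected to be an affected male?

Cross: X+X- × X+Y
Offspring: 1 X+X+, 1 X+Y, 1 X+X-, 1 X-Y
Probability of an affected male: 1/4
Expected count = 1/4 × 192 = 48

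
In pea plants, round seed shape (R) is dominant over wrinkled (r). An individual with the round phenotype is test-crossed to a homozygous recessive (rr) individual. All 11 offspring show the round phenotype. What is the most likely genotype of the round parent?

Test cross: ? × rr
All offspring are round.
If the unknown parent were heterozygous (Rr), about half of 11 offspring would be wrinkled; none are. The unknown parent is most likely homozygous dominant (RR).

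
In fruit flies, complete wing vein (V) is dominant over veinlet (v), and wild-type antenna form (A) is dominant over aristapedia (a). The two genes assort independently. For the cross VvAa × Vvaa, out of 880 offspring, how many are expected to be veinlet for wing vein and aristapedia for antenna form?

Dihybrid cross VvAa × Vvaa — consider each gene separately:
wing vein: Vv × Vv → 1 VV, 2 Vv, 1 vv → 3 V_ : 1 vv (out of 4)
antenna form: Aa × aa → 2 Aa, 2 aa → 2 A_ : 2 aa (out of 4)
Looking for: veinlet (vv) and aristapedia (aa)
P(veinlet) = 1/4, P(aristapedia) = 2/4
P(both) = 1/4 × 2/4 = 2/16 = 1/8
Expected count = 1/8 × 880 = 110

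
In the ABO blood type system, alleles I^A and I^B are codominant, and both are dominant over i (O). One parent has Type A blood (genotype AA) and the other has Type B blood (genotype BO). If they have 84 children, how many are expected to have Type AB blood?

Cross: AA × BO
Possible offspring genotypes: 2 AB, 2 AO
Blood type counts: 2 Type AB, 2 Type A
Probability of Type AB: 2/4 = 1/2
Expected count = 1/2 × 84 = 42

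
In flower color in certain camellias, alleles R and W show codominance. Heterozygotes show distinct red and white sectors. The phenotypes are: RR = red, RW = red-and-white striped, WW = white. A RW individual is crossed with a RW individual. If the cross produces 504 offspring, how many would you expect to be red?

Punnett square for RW × RW:
Offspring genotypes: 1 RR, 2 RW, 1 WW
Phenotype counts: 1 red, 2 red-and-white striped, 1 white
red: 1 out of 4 → fraction 1/4
Expected count = 1/4 × 504 = 126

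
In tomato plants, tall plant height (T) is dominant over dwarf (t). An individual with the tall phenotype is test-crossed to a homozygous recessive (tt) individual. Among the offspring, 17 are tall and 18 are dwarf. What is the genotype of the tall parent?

Test cross: ? × tt
Offspring: 17 tall, 18 dwarf — approximately 1:1.
A 1:1 ratio in a test cross indicates the unknown parent is heterozygous (Tt).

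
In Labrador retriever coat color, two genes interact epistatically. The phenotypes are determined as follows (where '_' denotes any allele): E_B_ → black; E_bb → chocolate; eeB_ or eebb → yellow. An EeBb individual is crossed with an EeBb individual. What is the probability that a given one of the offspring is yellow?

Cross: EeBb × EeBb — consider each gene separately:
E gene: Ee × Ee → 1 EE, 2 Ee, 1 ee → 3 E_ : 1 ee (out of 4)
B gene: Bb × Bb → 1 BB, 2 Bb, 1 bb → 3 B_ : 1 bb (out of 4)
Genotype classes (out of 4 × 4 = 16): E_B_ = 3×3 = 9; E_bb = 3×1 = 3; eeB_ = 1×3 = 3; eebb = 1×1 = 1
Apply the phenotype rules: E_B_ (9) → black; E_bb (3) → chocolate; eeB_ (3) + eebb (1) → yellow
Phenotype counts (out of 16): 9 black, 3 chocolate, 4 yellow
yellow: 4 out of 16
Probability: 4/16 = 1/4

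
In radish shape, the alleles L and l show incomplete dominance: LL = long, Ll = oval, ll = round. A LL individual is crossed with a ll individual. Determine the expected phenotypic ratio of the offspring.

Punnett square for LL × ll:
Offspring genotypes: 4 Ll
Phenotype counts: 4 oval
Ratio: all oval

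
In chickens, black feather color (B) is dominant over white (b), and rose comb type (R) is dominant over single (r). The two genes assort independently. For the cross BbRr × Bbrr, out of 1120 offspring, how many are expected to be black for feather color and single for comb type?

Dihybrid cross BbRr × Bbrr — consider each gene separately:
feather color: Bb × Bb → 1 BB, 2 Bb, 1 bb → 3 B_ : 1 bb (out of 4)
comb type: Rr × rr → 2 Rr, 2 rr → 2 R_ : 2 rr (out of 4)
Looking for: black (B_) and single (rr)
P(black) = 3/4, P(single) = 2/4
P(both) = 3/4 × 2/4 = 6/16 = 3/8
Expected count = 3/8 × 1120 = 420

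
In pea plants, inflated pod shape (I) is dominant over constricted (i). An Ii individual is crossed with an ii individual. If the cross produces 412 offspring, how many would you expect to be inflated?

Punnett square for Ii × ii:
Offspring genotypes: 2 Ii, 2 ii
inflated: 2, constricted: 2
inflated: 2 out of 4 → fraction 1/2
Expected count = 1/2 × 412 = 206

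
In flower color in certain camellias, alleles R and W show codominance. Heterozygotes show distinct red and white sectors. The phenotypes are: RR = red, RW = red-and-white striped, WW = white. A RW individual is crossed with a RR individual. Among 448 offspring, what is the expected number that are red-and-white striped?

Punnett square for RW × RR:
Offspring genotypes: 2 RR, 2 RW
Phenotype counts: 2 red, 2 red-and-white striped
red-and-white striped: 2 out of 4 → fraction 1/2
Expected count = 1/2 × 448 = 224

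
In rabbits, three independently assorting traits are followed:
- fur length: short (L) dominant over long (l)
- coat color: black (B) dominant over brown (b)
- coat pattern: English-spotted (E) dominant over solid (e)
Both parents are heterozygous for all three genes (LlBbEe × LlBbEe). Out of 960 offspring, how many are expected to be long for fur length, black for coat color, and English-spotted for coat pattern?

Trihybrid cross: LlBbEe × LlBbEe
Each trait segregates independently with a 3:1 phenotypic ratio, so each gene contributes 3/4 (dominant) or 1/4 (recessive).
Target: long (fur length), black (coat color), English-spotted (coat pattern)
Probability = product of independent per-trait probabilities
= 1/4 × 3/4 × 3/4 = 9/64
Expected count = 9/64 × 960 = 135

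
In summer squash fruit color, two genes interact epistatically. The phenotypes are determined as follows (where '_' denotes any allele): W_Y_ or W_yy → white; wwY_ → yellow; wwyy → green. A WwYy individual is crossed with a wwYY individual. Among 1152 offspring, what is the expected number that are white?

Cross: WwYy × wwYY — consider each gene separately:
W gene: Ww × ww → 2 Ww, 2 ww → 2 W_ : 2 ww (out of 4)
Y gene: Yy × YY → 2 YY, 2 Yy → 4 Y_ (out of 4)
Genotype classes (out of 4 × 4 = 16): W_Y_ = 2×4 = 8; wwY_ = 2×4 = 8
Apply the phenotype rules: W_Y_ (8) → white; wwY_ (8) → yellow
Phenotype counts (out of 16): 8 white, 8 yellow
white: 8 out of 16 → fraction 1/2
Expected count = 1/2 × 1152 = 576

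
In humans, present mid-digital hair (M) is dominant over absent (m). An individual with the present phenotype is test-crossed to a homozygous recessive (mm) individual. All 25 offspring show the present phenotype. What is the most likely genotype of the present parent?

Test cross: ? × mm
All offspring are present.
If the unknown parent were heterozygous (Mm), about half of 25 offspring would be absent; none are. The unknown parent is most likely homozygous dominant (MM).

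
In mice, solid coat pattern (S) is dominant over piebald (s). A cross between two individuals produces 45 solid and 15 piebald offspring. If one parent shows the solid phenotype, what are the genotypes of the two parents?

Observed offspring: 45 solid, 15 piebald
The observed ratio simplifies to 3:1. Piebald (ss) offspring appear, so each parent must contribute one s allele. The parent stated to show solid carries S, so it is Ss. The other parent is then either Ss or ss: Ss × ss would give a 1:1 split, whereas Ss × Ss gives 3:1 — matching the data. So both parents are heterozygous (Ss × Ss).
Parent genotypes: Ss × Ss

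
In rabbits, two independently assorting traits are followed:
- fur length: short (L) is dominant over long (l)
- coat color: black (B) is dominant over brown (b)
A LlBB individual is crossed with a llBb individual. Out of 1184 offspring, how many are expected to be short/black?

Dihybrid cross LlBB × llBb — consider each gene separately:
fur length: Ll × ll → 2 Ll, 2 ll → 2 L_ : 2 ll (out of 4)
coat color: BB × Bb → 2 BB, 2 Bb → 4 B_ (out of 4)
Combine (counts out of 4 × 4 = 16): short/black (L_B_) = 2×4 = 8; long/black (llB_) = 2×4 = 8
Phenotype counts (out of 16): 8 short/black, 8 long/black
short/black: 8 out of 16 → fraction 1/2
Expected count = 1/2 × 1184 = 592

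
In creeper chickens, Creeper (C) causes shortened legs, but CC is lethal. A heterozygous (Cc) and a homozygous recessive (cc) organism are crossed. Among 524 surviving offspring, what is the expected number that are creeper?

Cross: Cc × cc
Punnett square offspring (before lethality): 2 Cc, 2 cc
No CC offspring are produced in this cross.
creeper: 2 out of 4 → fraction 1/2
Expected count = 1/2 × 524 = 262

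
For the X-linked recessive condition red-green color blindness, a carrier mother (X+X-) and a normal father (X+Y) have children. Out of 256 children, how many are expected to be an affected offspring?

Cross: X+X- × X+Y
Offspring: 1 X+X+, 1 X+Y, 1 X+X-, 1 X-Y
Probability of an affected offspring: 1/4
Expected count = 1/4 × 256 = 64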